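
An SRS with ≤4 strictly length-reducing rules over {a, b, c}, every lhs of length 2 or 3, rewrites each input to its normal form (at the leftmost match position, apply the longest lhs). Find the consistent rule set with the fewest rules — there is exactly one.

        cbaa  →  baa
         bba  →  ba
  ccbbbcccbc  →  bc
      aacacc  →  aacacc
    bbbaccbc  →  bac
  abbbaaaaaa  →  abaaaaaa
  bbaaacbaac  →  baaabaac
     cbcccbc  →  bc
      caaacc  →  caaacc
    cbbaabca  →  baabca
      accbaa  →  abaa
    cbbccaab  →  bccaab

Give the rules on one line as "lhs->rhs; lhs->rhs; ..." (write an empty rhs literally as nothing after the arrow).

  | cbaa => baa
  | bba => ba
  | ccbbbcccbc => cbbbcccbc => bbbcccbc => bbcccbc => bcccbc => bccbc => bcbc => bbc => bc
  | aacacc

bab->ba; bb->b; cb->b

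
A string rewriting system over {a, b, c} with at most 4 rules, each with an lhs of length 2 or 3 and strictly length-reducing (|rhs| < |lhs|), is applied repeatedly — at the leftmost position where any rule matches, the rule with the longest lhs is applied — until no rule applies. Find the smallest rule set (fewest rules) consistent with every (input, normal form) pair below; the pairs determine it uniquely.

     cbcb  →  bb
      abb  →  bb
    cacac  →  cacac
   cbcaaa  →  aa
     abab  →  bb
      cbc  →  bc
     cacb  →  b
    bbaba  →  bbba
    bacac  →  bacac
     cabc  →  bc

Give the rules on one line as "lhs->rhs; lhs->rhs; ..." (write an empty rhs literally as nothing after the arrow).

  | cbcb => bcb => bb
  | abb => bb
  | cacac
  | cbcaaa => bcaaa => aa

ab->b; bca->; cb->b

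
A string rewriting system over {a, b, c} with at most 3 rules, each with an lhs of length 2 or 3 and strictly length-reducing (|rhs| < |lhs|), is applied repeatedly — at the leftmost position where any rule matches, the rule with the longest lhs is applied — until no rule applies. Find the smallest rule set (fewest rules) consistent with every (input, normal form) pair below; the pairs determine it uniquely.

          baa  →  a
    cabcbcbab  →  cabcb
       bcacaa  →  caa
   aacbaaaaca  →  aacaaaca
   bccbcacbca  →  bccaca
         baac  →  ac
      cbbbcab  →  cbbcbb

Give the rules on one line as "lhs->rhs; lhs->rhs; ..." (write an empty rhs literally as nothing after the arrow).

ba->; bca->cb; cbc->c

  | baa => a
  | cabcbcbab => cabcbab => cabcb
  | bcacaa => cbcaa => caa
  | aacbaaaaca => aacaaaca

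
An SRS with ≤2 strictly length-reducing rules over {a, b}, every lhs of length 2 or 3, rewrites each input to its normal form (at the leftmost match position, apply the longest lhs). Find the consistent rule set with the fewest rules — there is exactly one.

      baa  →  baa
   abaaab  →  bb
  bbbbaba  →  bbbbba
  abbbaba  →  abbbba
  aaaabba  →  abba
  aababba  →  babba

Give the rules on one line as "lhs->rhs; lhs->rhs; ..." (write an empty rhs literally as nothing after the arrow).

aaa->; aba->ba

  | baa
  | abaaab => baaab => bb
  | bbbbaba => bbbbba
  | abbbaba => abbbba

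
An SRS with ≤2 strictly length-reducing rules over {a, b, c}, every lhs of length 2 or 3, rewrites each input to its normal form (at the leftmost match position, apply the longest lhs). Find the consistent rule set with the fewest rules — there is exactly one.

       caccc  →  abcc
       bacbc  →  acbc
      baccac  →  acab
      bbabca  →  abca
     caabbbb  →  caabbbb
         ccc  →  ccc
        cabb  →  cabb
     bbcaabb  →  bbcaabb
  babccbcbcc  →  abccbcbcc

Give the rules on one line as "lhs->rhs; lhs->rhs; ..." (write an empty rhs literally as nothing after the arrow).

  | caccc => abcc
  | bacbc => acbc
  | baccac => accac => acab
  | bbabca => babca => abca

ba->a; cac->ab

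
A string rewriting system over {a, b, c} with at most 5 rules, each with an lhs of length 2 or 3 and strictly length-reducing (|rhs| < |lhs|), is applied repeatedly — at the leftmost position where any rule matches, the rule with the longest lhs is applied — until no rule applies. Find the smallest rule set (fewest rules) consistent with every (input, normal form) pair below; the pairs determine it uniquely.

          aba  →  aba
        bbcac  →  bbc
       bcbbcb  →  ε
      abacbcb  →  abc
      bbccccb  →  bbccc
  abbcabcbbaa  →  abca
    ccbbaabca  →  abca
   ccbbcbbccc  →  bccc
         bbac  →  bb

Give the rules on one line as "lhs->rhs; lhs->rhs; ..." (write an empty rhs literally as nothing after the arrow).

  | aba
  | bbcac => bbc
  | bcbbcb => cbcb => cb => ε
  | abacbcb => abbcb => abc

aa->a; ac->; bcb->c; cb->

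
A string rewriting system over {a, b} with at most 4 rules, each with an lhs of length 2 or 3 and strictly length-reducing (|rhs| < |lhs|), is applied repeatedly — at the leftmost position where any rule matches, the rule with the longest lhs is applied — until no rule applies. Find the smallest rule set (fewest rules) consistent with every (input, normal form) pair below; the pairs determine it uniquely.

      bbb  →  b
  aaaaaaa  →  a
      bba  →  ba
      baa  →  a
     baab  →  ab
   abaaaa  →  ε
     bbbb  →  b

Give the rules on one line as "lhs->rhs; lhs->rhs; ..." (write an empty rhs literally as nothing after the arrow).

  | bbb => bb => b
  | aaaaaaa => aaaaa => aaa => a
  | bba => ba
  | baa => a

aa->; baa->a; bb->b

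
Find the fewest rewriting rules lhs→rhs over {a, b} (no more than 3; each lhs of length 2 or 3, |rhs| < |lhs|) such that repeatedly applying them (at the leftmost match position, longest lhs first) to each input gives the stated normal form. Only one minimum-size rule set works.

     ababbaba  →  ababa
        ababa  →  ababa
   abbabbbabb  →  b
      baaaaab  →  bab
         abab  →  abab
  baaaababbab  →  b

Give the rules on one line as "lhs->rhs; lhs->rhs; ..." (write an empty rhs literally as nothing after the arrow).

  | ababbaba => abaaaba => ababa
  | ababa
  | abbabbbabb => aaabbbabb => abbbabb => aababb => babb => baa => b
  | baaaaab => baaab => bab

aa->; bb->a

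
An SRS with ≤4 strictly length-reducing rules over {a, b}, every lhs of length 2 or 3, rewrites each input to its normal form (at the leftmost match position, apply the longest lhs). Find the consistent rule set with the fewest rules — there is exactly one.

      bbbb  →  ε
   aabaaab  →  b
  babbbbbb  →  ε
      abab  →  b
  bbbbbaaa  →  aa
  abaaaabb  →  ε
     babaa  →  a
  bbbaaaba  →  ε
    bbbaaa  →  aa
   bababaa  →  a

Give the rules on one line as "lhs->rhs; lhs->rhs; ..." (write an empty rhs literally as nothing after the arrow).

  | bbbb => bb => ε
  | aabaaab => abaaab => baaab => aab => ab => b
  | babbbbbb => bbbbbb => bbbb => bb => ε
  | abab => bab => b

ab->b; ba->; bb->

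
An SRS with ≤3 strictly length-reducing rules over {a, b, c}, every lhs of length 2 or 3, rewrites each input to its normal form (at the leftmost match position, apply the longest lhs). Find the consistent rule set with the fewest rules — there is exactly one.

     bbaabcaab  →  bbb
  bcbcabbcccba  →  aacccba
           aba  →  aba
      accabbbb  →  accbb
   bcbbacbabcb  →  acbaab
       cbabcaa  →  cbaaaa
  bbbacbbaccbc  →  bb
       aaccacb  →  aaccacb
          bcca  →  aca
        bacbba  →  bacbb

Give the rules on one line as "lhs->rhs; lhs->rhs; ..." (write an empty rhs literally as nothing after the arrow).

  | bbaabcaab => bbabcaab => bbbcaab => bbaaab => bbaab => bbab => bbb
  | bcbcabbcccba => abcabbcccba => aaabbcccba => aacccba
  | aba
  | accabbbb => accbb

abb->; bba->bb; bc->a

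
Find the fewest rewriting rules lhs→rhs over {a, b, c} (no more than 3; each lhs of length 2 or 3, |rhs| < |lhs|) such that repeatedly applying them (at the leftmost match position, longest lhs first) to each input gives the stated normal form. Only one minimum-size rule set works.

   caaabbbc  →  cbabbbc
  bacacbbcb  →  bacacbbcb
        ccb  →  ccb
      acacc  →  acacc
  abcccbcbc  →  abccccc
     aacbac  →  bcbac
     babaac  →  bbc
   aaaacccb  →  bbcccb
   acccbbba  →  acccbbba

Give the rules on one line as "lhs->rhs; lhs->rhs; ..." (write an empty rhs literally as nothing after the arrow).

aa->b; aba->a; cbc->cc

  | caaabbbc => cbabbbc
  | bacacbbcb
  | ccb
  | acacc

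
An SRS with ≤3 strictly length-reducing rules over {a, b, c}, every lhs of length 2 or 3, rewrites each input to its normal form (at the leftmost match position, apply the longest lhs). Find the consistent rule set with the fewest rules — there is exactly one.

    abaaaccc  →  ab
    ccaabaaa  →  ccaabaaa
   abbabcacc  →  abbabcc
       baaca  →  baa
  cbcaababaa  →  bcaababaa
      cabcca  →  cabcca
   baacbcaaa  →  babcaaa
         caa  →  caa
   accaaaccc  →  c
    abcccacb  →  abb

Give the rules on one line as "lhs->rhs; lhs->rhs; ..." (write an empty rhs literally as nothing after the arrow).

  | abaaaccc => abaacc => abac => ab
  | ccaabaaa
  | abbabcacc => abbabcc
  | baaca => baa

ac->; cb->b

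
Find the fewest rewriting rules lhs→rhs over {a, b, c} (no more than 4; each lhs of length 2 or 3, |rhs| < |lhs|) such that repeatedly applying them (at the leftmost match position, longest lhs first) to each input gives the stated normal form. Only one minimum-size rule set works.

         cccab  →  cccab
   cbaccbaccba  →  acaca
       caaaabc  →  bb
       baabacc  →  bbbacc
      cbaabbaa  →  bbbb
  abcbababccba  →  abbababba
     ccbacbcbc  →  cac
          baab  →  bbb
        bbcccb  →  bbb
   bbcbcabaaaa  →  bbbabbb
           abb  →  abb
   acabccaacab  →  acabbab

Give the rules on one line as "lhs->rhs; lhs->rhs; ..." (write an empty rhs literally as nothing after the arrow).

  | cccab
  | cbaccbaccba => accbaccba => acaccba => acaca
  | caaaabc => cbaabc => aabc => bbc => bb
  | baabacc => bbbacc

aa->b; bc->b; cb->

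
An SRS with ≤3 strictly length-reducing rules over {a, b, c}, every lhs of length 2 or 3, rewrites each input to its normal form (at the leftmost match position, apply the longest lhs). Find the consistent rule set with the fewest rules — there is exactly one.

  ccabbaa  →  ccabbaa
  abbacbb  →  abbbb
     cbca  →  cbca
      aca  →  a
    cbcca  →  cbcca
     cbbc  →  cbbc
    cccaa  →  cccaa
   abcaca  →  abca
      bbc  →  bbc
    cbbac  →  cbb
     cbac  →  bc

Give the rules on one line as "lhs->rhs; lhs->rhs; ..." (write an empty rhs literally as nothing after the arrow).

  | ccabbaa
  | abbacbb => abbbb
  | cbca
  | aca => a

ac->; cba->b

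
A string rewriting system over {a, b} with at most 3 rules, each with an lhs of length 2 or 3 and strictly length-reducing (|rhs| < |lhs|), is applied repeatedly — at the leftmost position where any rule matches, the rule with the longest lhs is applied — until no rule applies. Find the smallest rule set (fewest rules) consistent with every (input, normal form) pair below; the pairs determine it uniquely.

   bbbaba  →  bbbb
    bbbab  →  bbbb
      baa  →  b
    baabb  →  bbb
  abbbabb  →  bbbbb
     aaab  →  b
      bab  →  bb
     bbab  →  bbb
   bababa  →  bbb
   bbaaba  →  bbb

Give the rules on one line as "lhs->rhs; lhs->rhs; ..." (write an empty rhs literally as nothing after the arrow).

ab->b; ba->b

  | bbbaba => bbbba => bbbb
  | bbbab => bbbb
  | baa => ba => b
  | baabb => babb => bbb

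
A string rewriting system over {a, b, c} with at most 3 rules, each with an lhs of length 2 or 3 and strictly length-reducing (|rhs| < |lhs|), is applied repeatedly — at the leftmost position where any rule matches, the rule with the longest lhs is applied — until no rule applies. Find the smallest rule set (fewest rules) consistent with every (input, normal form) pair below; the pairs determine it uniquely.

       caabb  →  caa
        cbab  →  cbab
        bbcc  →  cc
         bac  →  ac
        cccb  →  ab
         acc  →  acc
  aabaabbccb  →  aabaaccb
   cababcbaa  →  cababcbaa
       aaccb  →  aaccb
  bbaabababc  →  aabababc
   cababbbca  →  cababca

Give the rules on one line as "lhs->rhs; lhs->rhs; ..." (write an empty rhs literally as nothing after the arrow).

  | caabb => caa
  | cbab
  | bbcc => cc
  | bac => ac

bac->ac; bb->; ccc->a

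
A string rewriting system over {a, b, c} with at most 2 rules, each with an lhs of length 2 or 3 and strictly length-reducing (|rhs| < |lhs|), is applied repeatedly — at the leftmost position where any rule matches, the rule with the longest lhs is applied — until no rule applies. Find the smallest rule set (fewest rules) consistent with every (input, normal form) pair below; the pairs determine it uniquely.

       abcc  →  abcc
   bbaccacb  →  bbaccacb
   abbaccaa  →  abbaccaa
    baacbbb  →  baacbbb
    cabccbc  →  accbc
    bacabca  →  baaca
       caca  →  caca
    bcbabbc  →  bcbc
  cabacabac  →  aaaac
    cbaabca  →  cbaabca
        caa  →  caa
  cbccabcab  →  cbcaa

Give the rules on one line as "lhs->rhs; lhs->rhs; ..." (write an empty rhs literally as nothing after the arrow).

bab->; cab->a

  | abcc
  | bbaccacb
  | abbaccaa
  | baacbbb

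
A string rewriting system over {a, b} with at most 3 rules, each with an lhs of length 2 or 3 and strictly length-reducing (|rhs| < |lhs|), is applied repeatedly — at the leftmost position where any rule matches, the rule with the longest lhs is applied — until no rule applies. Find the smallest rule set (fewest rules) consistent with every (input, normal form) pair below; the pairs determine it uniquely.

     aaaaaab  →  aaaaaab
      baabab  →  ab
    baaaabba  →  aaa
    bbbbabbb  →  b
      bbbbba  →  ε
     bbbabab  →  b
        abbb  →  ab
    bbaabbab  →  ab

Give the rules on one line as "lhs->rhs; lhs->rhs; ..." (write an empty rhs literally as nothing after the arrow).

  | aaaaaab
  | baabab => abab => ab
  | baaaabba => aaabba => aaaba => aaa
  | bbbbabbb => bbbabbb => bbabbb => babbb => bbb => bb => b

ba->; bb->b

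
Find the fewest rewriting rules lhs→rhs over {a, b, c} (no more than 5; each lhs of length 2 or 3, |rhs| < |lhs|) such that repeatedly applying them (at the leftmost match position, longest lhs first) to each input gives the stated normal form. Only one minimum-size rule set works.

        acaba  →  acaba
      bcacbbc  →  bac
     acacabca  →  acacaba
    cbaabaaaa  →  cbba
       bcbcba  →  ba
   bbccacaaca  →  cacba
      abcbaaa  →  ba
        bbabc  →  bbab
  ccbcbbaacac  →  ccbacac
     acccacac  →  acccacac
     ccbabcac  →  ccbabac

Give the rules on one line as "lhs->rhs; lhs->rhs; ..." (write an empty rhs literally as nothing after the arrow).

  | acaba
  | bcacbbc => bacbbc => bac
  | acacabca => acacaba
  | cbaabaaaa => cbbbaaaa => caaaaa => cbaaa => cbba

aa->b; bbb->a; bbc->; bc->b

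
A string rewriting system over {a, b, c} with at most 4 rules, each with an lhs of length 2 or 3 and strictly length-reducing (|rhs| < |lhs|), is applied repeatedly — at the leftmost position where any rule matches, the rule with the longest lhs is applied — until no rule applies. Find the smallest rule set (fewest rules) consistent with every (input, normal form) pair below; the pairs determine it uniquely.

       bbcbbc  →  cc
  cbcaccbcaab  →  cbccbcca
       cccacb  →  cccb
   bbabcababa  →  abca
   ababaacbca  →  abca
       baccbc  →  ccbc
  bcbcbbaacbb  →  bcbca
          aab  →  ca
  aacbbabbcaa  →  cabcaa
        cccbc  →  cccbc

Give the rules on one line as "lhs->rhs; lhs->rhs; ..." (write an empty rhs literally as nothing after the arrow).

aab->ca; ac->; ba->; bb->

  | bbcbbc => cbbc => cc
  | cbcaccbcaab => cbccbcaab => cbccbcca
  | cccacb => cccb
  | bbabcababa => abcababa => abcaba => abca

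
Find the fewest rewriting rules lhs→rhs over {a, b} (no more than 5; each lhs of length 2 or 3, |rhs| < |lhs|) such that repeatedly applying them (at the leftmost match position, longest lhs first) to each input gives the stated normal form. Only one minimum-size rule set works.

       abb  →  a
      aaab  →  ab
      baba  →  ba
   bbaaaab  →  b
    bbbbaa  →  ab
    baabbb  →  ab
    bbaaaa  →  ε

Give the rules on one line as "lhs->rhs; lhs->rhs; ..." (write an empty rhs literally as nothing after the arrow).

aa->; bab->b; bb->; bbb->a

  | abb => a
  | aaab => ab
  | baba => ba
  | bbaaaab => aaaab => aab => b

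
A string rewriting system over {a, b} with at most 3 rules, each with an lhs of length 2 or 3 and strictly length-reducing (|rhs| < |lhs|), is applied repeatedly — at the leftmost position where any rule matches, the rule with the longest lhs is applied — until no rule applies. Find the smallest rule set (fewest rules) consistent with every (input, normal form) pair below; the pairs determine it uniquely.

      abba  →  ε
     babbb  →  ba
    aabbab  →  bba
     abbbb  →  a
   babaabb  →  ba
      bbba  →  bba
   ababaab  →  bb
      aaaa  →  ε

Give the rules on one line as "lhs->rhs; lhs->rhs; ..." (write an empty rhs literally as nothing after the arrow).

  | abba => aba => aa => ε
  | babbb => babb => bab => ba
  | aabbab => bbab => bba
  | abbbb => abbb => abb => ab => a

aa->; ab->a; bbb->bb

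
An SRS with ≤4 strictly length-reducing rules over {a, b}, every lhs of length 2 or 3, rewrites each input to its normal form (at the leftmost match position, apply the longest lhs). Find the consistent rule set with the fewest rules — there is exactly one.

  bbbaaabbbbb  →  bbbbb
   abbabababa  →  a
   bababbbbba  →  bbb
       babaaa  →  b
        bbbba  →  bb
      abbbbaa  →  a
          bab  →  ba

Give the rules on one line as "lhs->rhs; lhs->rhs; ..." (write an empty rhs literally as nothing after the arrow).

aa->; aab->; ab->a; bba->

  | bbbaaabbbbb => baabbbbb => bbbbb
  | abbabababa => ababababa => aabababa => ababa => aaba => a
  | bababbbbba => baabbbbba => bbbbba => bbb
  | babaaa => baaaa => baa => b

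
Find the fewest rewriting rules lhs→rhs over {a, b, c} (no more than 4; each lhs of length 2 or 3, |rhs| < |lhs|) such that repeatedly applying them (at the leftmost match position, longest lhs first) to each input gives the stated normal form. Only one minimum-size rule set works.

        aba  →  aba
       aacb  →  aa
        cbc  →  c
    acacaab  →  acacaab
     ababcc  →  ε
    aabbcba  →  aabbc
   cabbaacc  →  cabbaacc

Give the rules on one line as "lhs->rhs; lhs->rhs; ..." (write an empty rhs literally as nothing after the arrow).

  | aba
  | aacb => aa
  | cbc => c
  | acacaab

abc->; cb->; cba->c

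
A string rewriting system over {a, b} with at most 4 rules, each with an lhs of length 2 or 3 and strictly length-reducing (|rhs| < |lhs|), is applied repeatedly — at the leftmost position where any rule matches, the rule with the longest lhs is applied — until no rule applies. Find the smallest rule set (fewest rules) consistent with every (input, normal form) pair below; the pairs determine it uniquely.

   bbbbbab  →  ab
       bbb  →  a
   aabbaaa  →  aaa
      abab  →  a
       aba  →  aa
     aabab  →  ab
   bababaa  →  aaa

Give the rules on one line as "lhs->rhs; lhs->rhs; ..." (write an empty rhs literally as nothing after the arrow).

  | bbbbbab => abbab => ab
  | bbb => a
  | aabbaaa => baaa => aaa
  | abab => a

aab->; ba->a; bab->; bbb->a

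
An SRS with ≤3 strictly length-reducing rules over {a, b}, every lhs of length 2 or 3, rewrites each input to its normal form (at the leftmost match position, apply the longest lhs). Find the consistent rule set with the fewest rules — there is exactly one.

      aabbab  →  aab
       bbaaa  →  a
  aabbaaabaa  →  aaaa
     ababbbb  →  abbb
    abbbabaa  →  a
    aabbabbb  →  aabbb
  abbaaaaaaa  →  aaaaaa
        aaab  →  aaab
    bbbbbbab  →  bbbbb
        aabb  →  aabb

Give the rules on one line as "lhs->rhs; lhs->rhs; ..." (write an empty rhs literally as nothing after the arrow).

  | aabbab => aab
  | bbaaa => baa => a
  | aabbaaabaa => aabaabaa => aaabaa => aaaa
  | ababbbb => abbb

ba->; bab->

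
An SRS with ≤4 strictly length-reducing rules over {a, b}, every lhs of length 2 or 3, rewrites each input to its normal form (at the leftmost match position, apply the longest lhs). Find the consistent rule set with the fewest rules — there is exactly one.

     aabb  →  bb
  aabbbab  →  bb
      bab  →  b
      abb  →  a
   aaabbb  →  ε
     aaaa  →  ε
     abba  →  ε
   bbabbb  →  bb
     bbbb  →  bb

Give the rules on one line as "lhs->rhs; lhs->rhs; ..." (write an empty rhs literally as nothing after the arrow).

  | aabb => bb
  | aabbbab => bbbab => bbab => bb
  | bab => b
  | abb => a

aa->; ab->; abb->a; bbb->bb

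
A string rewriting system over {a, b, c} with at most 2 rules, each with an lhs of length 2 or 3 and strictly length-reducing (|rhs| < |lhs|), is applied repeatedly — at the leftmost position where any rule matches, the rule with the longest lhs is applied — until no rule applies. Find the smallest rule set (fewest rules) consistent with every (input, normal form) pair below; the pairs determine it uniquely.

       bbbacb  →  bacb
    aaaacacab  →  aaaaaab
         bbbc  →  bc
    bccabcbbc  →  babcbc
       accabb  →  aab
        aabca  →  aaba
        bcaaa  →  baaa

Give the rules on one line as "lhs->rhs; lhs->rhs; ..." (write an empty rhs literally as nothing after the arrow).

  | bbbacb => bbacb => bacb
  | aaaacacab => aaaaacab => aaaaaab
  | bbbc => bbc => bc
  | bccabcbbc => bcabcbbc => babcbbc => babcbc

bb->b; ca->a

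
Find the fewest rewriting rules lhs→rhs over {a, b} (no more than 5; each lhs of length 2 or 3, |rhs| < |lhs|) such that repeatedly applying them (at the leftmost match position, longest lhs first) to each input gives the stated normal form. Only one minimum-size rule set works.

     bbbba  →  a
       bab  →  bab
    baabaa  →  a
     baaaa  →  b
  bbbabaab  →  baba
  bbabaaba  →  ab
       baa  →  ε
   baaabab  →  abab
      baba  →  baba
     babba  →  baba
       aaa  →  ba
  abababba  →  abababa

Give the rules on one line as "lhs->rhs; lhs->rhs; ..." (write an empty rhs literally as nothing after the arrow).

aa->b; aab->a; abb->ab; bb->

  | bbbba => bba => a
  | bab
  | baabaa => baaa => bba => a
  | baaaa => bbaa => aa => b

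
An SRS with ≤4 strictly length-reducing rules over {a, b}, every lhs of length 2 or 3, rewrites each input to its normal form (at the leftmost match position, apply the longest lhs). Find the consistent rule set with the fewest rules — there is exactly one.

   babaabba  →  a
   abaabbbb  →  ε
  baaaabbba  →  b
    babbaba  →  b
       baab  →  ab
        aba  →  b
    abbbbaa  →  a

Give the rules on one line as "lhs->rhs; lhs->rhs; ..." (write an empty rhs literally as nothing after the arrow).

  | babaabba => baabba => abba => aa => a
  | abaabbbb => babbbb => bbbb => bb => ε
  | baaaabbba => aaabbba => aabbba => abbba => aba => b
  | babbaba => bbaba => aba => b

aa->a; aba->b; ba->; bb->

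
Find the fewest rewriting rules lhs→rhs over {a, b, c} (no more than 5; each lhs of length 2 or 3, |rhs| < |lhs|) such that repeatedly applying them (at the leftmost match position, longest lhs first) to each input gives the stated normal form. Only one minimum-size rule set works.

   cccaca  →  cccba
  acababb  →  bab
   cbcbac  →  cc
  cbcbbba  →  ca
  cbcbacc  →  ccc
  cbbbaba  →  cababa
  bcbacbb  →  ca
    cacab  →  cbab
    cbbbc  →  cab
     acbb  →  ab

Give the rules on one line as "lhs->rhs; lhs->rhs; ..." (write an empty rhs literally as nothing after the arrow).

aa->; ac->b; bb->a; bc->b

  | cccaca => cccba
  | acababb => bababb => babaa => bab
  | cbcbac => cbbac => caac => cc
  | cbcbbba => cbbbba => cabba => caaa => ca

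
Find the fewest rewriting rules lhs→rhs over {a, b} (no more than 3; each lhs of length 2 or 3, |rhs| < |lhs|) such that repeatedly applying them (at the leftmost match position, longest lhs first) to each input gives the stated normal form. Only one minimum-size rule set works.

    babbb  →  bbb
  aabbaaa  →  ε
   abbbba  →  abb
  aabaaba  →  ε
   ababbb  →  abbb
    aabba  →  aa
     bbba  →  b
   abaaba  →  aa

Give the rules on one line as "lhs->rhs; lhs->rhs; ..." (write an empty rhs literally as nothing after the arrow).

aaa->b; ba->; bba->

  | babbb => bbb
  | aabbaaa => aaaa => ba => ε
  | abbbba => abb
  | aabaaba => aaaba => bba => ε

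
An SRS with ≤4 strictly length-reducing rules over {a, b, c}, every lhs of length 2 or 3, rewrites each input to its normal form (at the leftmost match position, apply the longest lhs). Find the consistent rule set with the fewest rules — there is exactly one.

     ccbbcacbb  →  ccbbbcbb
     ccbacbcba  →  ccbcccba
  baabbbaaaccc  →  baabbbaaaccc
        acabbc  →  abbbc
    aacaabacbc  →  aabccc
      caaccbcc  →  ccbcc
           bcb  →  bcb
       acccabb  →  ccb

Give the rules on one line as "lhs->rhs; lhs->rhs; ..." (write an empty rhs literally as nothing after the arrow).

  | ccbbcacbb => ccbbbcbb
  | ccbacbcba => ccbcccba
  | baabbbaaaccc
  | acabbc => abbbc

acb->cc; ca->b; caa->; cca->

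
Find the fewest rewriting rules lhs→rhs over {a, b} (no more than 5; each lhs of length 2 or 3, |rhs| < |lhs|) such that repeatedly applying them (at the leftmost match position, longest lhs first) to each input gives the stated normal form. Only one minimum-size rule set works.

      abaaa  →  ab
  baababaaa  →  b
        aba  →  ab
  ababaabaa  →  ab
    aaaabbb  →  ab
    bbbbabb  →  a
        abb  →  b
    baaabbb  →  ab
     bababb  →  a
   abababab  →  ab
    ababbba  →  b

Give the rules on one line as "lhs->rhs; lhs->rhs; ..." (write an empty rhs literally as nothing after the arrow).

  | abaaa => abaa => aba => ab
  | baababaaa => bababaaa => babaaa => baaa => baa => ba => b
  | aba => ab
  | ababaabaa => abaabaa => ababaa => abaa => aba => ab

aa->b; ba->b; bab->b; bb->a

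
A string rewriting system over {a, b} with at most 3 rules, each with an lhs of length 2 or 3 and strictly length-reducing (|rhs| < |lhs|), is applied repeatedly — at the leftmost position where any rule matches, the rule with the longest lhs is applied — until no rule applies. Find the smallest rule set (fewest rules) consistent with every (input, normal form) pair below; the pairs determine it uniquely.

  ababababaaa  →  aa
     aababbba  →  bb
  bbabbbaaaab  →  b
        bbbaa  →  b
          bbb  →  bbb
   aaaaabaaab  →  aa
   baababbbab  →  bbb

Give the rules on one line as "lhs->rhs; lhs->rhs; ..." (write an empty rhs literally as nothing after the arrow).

  | ababababaaa => babababaaa => bababaaa => babaaa => baaa => aa
  | aababbba => ababbba => babbba => bbba => bb
  | bbabbbaaaab => bbbbaaaab => bbbaaab => bbaab => bab => b
  | bbbaa => bba => b

ab->a; aba->ba; ba->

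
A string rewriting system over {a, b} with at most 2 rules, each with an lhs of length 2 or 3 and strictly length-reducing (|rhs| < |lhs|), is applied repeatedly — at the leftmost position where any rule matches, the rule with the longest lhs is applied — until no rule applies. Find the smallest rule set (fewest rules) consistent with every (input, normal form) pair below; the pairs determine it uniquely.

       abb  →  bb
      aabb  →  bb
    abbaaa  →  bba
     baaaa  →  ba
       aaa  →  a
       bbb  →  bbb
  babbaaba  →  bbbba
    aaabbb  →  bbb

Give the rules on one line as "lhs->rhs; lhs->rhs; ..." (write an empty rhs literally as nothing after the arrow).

aa->a; ab->b

  | abb => bb
  | aabb => abb => bb
  | abbaaa => bbaaa => bbaa => bba
  | baaaa => baaa => baa => ba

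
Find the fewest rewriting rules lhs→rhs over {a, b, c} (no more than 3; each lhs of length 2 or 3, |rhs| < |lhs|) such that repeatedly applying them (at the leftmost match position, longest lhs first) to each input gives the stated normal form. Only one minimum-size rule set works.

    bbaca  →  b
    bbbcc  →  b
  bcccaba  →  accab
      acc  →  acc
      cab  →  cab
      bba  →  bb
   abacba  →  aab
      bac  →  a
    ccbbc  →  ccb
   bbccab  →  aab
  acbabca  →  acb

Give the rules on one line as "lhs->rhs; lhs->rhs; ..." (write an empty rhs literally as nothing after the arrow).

  | bbaca => bbca => baa => ba => b
  | bbbcc => bbac => bbc => ba => b
  | bcccaba => accaba => accab
  | acc

ba->b; bc->a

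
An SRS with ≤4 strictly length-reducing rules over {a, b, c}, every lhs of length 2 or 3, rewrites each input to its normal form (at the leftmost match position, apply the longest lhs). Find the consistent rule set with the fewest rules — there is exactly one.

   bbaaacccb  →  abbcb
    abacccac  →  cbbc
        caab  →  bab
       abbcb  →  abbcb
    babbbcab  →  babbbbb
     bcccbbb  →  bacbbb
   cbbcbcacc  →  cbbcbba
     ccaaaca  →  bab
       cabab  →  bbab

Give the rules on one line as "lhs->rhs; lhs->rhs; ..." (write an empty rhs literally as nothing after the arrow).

aa->c; baa->ab; ca->b; cc->a

  | bbaaacccb => babacccb => babaacb => baabcb => abbcb
  | abacccac => abaacac => aabcac => cbcac => cbbc
  | caab => bab
  | abbcb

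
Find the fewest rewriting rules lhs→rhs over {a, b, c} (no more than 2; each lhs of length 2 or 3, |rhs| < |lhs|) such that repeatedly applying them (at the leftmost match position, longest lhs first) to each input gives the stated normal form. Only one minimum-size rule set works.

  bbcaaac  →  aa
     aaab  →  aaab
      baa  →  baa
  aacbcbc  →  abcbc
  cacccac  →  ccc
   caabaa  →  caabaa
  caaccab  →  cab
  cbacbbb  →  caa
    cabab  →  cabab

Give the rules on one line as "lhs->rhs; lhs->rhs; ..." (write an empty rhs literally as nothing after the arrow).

  | bbcaaac => acaaac => aaac => aa
  | aaab
  | baa
  | aacbcbc => abcbc

ac->; bb->a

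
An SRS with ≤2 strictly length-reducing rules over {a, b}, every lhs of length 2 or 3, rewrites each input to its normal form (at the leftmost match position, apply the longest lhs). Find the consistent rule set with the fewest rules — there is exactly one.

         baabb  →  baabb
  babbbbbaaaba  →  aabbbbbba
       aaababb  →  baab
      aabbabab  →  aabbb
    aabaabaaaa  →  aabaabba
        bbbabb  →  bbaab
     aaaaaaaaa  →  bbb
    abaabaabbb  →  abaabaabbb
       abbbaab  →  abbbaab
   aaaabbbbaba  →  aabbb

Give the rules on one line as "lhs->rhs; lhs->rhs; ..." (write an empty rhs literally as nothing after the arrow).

  | baabb
  | babbbbbaaaba => aabbbbaaaba => aabbbbbba
  | aaababb => bbabb => baab
  | aabbabab => aabaaab => aabbb

aaa->b; bab->aa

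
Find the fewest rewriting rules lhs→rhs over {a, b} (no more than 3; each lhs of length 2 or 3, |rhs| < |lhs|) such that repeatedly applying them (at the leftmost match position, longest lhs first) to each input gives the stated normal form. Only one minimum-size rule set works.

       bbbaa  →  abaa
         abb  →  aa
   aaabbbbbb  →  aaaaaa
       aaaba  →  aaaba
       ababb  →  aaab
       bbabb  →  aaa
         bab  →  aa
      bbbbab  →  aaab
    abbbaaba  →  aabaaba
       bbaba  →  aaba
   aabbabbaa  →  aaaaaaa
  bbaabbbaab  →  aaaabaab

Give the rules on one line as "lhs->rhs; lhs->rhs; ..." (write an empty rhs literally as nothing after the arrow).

  | bbbaa => abaa
  | abb => aa
  | aaabbbbbb => aaaabbbb => aaaaabb => aaaaaa
  | aaaba

bab->aa; bb->a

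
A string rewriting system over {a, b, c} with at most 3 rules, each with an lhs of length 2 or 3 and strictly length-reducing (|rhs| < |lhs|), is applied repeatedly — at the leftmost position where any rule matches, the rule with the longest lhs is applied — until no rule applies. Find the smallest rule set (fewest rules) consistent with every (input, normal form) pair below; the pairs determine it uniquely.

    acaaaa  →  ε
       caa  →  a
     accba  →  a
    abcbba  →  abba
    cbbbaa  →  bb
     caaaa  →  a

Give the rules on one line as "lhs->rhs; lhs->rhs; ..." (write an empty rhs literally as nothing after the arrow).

aa->; ca->; cb->

  | acaaaa => aaaa => aa => ε
  | caa => a
  | accba => aca => a
  | abcbba => abba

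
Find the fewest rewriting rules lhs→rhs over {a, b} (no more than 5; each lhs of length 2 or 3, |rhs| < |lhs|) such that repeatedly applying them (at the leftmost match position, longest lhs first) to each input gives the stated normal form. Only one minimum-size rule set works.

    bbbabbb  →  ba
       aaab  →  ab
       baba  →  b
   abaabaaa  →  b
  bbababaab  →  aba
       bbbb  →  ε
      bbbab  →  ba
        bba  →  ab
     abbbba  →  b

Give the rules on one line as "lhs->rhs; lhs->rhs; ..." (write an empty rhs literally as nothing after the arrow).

aa->; bab->ba; bb->; bba->ab

  | bbbabbb => babbb => babb => bab => ba
  | aaab => ab
  | baba => baa => b
  | abaabaaa => abbaaa => aabaa => baa => b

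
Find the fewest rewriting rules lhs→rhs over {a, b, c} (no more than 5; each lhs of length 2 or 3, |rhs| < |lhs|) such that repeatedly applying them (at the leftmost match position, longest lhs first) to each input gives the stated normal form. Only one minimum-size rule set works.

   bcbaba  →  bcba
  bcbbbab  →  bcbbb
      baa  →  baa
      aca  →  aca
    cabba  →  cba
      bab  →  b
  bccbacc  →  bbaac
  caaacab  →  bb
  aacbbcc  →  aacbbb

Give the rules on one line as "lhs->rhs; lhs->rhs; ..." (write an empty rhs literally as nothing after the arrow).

aaa->cc; ab->; bac->aa; cc->b

  | bcbaba => bcba
  | bcbbbab => bcbbb
  | baa
  | aca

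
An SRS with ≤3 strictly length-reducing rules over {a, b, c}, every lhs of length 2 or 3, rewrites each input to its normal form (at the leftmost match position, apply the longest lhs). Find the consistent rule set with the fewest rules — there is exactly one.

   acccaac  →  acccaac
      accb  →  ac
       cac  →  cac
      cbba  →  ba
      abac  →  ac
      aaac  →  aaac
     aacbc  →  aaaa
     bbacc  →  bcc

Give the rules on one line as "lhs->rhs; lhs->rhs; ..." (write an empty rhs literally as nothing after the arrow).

bac->c; cb->; cbc->aa

  | acccaac
  | accb => ac
  | cac
  | cbba => ba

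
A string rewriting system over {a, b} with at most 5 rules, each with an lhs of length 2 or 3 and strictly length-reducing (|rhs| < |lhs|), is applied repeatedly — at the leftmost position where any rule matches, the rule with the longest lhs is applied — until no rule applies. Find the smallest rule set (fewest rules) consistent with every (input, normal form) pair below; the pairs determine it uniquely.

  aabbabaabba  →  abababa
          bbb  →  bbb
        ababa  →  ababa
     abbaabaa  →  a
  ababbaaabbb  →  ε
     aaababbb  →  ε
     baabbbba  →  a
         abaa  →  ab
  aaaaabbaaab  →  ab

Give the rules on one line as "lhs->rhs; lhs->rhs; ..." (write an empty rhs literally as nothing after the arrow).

  | aabbabaabba => ababaabba => abababa
  | bbb
  | ababa
  | abbaabaa => aabaa => aaa => a

aa->; aab->a; abb->; bba->a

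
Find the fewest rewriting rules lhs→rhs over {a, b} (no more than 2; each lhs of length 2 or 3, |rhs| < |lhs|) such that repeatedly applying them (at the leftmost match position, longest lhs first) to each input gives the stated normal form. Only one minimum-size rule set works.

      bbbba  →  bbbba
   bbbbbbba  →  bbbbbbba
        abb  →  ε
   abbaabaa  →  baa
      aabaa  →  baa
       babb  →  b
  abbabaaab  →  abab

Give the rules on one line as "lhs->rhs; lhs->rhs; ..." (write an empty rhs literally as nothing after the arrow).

  | bbbba
  | bbbbbbba
  | abb => ε
  | abbaabaa => aabaa => baa

aab->b; abb->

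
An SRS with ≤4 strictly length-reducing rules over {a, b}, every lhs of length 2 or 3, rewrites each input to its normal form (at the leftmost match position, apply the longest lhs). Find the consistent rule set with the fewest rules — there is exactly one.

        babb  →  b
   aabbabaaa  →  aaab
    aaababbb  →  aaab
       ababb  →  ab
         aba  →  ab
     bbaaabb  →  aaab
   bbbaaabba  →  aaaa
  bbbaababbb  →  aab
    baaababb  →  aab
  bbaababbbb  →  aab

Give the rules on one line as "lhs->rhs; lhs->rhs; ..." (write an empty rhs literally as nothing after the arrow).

aba->ab; ba->; bb->b; bba->a

  | babb => bb => b
  | aabbabaaa => aaabaaa => aaabaa => aaaba => aaab
  | aaababbb => aaabbbb => aaabbb => aaabb => aaab
  | ababb => abbb => abb => ab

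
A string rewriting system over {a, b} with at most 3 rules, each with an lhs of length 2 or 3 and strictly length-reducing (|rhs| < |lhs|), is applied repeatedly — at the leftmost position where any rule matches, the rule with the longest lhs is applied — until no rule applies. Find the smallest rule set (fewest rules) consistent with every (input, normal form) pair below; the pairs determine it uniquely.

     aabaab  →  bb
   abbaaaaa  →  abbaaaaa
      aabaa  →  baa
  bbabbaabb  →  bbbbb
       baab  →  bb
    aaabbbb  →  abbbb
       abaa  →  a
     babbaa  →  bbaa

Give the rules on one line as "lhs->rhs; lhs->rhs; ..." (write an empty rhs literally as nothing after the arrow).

  | aabaab => baab => bb
  | abbaaaaa
  | aabaa => baa
  | bbabbaabb => bbbaabb => bbbbb

aab->b; aba->; bab->b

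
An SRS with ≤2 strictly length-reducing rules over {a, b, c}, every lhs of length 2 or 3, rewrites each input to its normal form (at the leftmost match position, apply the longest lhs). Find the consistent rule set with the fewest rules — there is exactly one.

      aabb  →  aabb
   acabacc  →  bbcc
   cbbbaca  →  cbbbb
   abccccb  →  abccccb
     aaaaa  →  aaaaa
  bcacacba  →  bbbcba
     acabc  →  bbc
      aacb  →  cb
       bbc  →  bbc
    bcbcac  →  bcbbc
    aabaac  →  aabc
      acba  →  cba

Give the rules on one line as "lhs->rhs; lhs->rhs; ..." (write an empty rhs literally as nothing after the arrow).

  | aabb
  | acabacc => cabacc => bbacc => bbcc
  | cbbbaca => cbbbca => cbbbb
  | abccccb

ac->c; ca->b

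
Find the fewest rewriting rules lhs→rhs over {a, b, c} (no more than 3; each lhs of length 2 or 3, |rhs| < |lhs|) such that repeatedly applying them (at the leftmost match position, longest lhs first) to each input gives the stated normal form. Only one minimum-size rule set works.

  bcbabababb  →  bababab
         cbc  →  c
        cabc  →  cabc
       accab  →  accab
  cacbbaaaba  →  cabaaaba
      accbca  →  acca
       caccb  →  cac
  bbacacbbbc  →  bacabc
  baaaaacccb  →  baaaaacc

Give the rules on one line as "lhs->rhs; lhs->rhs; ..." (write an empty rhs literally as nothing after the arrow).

bb->b; cb->

  | bcbabababb => babababb => bababab
  | cbc => c
  | cabc
  | accab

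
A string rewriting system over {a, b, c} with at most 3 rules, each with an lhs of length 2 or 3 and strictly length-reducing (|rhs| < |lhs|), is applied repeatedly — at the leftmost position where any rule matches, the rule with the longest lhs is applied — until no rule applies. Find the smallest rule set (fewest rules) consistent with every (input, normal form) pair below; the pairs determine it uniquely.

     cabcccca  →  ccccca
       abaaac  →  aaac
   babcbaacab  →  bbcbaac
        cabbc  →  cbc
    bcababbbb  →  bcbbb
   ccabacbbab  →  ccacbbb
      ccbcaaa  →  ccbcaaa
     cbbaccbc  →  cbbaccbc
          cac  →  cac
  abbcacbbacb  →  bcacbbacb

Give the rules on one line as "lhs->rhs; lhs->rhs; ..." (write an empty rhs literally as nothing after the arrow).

ab->; bab->bb

  | cabcccca => ccccca
  | abaaac => aaac
  | babcbaacab => bbcbaacab => bbcbaac
  | cabbc => cbc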